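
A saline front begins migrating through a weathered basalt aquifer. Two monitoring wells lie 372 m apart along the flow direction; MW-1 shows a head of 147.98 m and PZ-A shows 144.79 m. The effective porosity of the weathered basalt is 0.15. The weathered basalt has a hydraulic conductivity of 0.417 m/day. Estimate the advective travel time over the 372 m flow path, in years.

Hydraulic gradient i = (147.98 − 144.79) / 372 = 3.19 / 372 = 0.008575.
Darcy flux q = K · i = 0.4170 × 0.008575 = 0.003576 m/day.
Seepage velocity v = q / n_e = 0.003576 / 0.15 = 0.02384 m/day.
Travel time t = L / v = 372 / 0.02384 = 15605 days = 42.72 years.

42.7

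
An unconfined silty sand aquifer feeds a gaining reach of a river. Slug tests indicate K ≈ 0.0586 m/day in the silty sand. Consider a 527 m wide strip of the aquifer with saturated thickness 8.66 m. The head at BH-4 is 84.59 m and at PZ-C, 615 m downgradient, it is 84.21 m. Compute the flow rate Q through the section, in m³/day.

0.165

Cross-sectional area A = 527 × 8.66 = 4564 m².
Hydraulic gradient i = (84.59 − 84.21) / 615 = 0.38 / 615 = 0.0006179.
Darcy's law: Q = K · A · i = 0.05860 × 4564 × 0.0006179 = 0.1652 m³/day.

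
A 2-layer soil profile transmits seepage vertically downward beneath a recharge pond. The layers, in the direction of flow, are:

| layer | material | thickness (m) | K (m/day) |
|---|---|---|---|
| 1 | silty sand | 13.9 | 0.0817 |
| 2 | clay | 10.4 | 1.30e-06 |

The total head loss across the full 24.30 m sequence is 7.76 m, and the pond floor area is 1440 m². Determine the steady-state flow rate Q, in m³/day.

0.00140

Flow is perpendicular to layering, so the layers act in series and the equivalent K is the thickness-weighted harmonic mean.
Total thickness L = 13.9 + 10.4 = 24.30 m.
Σ(b_i/K_i) = 13.9/0.0817 + 10.4/1.30e-06 = 8.000e+06 d.
K_eq = L / Σ(b_i/K_i) = 24.30 / 8.000e+06 = 3.037e-06 m/day.
Q = K_eq · A · (Δh/L) = 3.037e-06 × 1440 × (7.76/24.30) = 0.001397 m³/day.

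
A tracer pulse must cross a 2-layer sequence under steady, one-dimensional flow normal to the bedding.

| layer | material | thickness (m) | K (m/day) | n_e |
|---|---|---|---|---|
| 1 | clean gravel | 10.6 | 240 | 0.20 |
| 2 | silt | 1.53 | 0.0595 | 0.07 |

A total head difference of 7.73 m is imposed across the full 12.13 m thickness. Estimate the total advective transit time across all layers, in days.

7.42

With flow normal to the layers, continuity requires the same specific discharge q through every layer.
Σ(b_i/K_i) = 10.6/240 + 1.53/0.0595 = 25.76 d.
q = Δh / Σ(b_i/K_i) = 7.73 / 25.76 = 0.3001 m/day.
In each layer the seepage velocity is v_i = q/n_i, so the layer transit time is t_i = b_i·n_i / q:
  layer 1 (clean gravel): t_1 = 10.6 × 0.20 / 0.3001 = 7.064 d
  layer 2 (silt): t_2 = 1.53 × 0.07 / 0.3001 = 0.3569 d
Total t = Σ t_i = 7.421 days.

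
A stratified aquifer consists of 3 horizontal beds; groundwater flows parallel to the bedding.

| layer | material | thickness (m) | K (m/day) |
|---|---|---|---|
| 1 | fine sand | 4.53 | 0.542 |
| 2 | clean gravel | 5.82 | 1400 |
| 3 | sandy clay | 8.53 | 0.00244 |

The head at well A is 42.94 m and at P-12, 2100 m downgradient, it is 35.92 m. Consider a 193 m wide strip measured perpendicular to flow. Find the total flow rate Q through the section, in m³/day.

Flow is parallel to layering, so each bed carries its own Darcy discharge and the transmissivities add.
Σ(K_i·b_i) = 0.542×4.53 + 1400×5.82 + 0.00244×8.53 = 8150 m²/day.
Hydraulic gradient i = (42.94 − 35.92) / 2100 = 7.02 / 2100 = 0.003343.
Q = Σ(K_i·b_i) · W · i = 8150 × 193 × 0.003343 = 5258 m³/day.

5260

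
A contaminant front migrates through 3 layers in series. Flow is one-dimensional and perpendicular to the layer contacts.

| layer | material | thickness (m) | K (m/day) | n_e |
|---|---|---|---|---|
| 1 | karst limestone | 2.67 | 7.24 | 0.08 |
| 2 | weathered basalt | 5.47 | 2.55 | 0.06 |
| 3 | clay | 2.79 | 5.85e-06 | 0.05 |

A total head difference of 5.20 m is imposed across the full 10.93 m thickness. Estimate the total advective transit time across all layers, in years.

With flow normal to the layers, continuity requires the same specific discharge q through every layer.
Σ(b_i/K_i) = 2.67/7.24 + 5.47/2.55 + 2.79/5.85e-06 = 4.769e+05 d.
q = Δh / Σ(b_i/K_i) = 5.20 / 4.769e+05 = 1.090e-05 m/day.
In each layer the seepage velocity is v_i = q/n_i, so the layer transit time is t_i = b_i·n_i / q:
  layer 1 (karst limestone): t_1 = 2.67 × 0.08 / 1.090e-05 = 19591 d
  layer 2 (weathered basalt): t_2 = 5.47 × 0.06 / 1.090e-05 = 30101 d
  layer 3 (clay): t_3 = 2.79 × 0.05 / 1.090e-05 = 12794 d
Total t = Σ t_i = 62486 days = 171.1 years.

171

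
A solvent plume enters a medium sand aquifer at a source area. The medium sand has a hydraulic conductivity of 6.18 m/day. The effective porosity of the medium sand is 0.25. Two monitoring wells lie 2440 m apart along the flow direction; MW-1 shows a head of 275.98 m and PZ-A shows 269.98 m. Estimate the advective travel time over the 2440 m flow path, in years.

110

Hydraulic gradient i = (275.98 − 269.98) / 2440 = 6 / 2440 = 0.002459.
Darcy flux q = K · i = 6.180 × 0.002459 = 0.01520 m/day.
Seepage velocity v = q / n_e = 0.01520 / 0.25 = 0.06079 m/day.
Travel time t = L / v = 2440 / 0.06079 = 40140 days = 109.9 years.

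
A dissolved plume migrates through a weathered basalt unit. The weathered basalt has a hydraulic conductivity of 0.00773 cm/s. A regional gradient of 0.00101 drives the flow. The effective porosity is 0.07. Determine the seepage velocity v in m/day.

0.0964

Convert K: 0.00773 cm/s × 864 = 6.679 m/day.
Hydraulic gradient i = 0.00101.
Darcy flux q = K · i = 6.679 × 0.001010 = 0.006746 m/day.
Seepage velocity v = q / n_e = 0.006746 / 0.07 = 0.09636 m/day.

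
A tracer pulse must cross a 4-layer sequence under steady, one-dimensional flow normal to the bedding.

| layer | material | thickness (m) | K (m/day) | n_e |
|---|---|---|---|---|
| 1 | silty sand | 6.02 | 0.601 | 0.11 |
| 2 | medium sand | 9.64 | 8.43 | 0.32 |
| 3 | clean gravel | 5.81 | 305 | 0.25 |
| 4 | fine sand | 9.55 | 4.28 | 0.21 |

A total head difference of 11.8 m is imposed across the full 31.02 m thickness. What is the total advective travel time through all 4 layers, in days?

With flow normal to the layers, continuity requires the same specific discharge q through every layer.
Σ(b_i/K_i) = 6.02/0.601 + 9.64/8.43 + 5.81/305 + 9.55/4.28 = 13.41 d.
q = Δh / Σ(b_i/K_i) = 11.8 / 13.41 = 0.8799 m/day.
In each layer the seepage velocity is v_i = q/n_i, so the layer transit time is t_i = b_i·n_i / q:
  layer 1 (silty sand): t_1 = 6.02 × 0.11 / 0.8799 = 0.7526 d
  layer 2 (medium sand): t_2 = 9.64 × 0.32 / 0.8799 = 3.506 d
  layer 3 (clean gravel): t_3 = 5.81 × 0.25 / 0.8799 = 1.651 d
  layer 4 (fine sand): t_4 = 9.55 × 0.21 / 0.8799 = 2.279 d
Total t = Σ t_i = 8.188 days.

8.19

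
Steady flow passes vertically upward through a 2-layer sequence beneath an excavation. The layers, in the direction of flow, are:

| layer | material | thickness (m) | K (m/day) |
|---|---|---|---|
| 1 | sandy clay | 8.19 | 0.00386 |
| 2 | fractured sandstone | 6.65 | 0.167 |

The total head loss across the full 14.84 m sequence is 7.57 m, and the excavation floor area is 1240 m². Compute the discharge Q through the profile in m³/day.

4.34

Flow is perpendicular to layering, so the layers act in series and the equivalent K is the thickness-weighted harmonic mean.
Total thickness L = 8.19 + 6.65 = 14.84 m.
Σ(b_i/K_i) = 8.19/0.00386 + 6.65/0.167 = 2162 d.
K_eq = L / Σ(b_i/K_i) = 14.84 / 2162 = 0.006865 m/day.
Q = K_eq · A · (Δh/L) = 0.006865 × 1240 × (7.57/14.84) = 4.343 m³/day.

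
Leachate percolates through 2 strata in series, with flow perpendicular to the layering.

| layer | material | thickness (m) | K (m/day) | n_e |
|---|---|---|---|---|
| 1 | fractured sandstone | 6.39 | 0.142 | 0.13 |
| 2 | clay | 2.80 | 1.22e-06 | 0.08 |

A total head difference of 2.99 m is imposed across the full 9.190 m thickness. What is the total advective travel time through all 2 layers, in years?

With flow normal to the layers, continuity requires the same specific discharge q through every layer.
Σ(b_i/K_i) = 6.39/0.142 + 2.80/1.22e-06 = 2.295e+06 d.
q = Δh / Σ(b_i/K_i) = 2.99 / 2.295e+06 = 1.303e-06 m/day.
In each layer the seepage velocity is v_i = q/n_i, so the layer transit time is t_i = b_i·n_i / q:
  layer 1 (fractured sandstone): t_1 = 6.39 × 0.13 / 1.303e-06 = 6.376e+05 d
  layer 2 (clay): t_2 = 2.80 × 0.08 / 1.303e-06 = 1.719e+05 d
Total t = Σ t_i = 8.096e+05 days = 2217 years.

2220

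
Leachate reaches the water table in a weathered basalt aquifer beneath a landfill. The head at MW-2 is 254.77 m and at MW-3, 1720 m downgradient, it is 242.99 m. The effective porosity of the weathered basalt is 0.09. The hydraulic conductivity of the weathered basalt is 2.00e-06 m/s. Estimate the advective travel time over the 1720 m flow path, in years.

Convert K: 2.00e-06 m/s × 86400 = 0.1728 m/day.
Hydraulic gradient i = (254.77 − 242.99) / 1720 = 11.78 / 1720 = 0.006849.
Darcy flux q = K · i = 0.1728 × 0.006849 = 0.001183 m/day.
Seepage velocity v = q / n_e = 0.001183 / 0.09 = 0.01315 m/day.
Travel time t = L / v = 1720 / 0.01315 = 1.308e+05 days = 358.1 years.

358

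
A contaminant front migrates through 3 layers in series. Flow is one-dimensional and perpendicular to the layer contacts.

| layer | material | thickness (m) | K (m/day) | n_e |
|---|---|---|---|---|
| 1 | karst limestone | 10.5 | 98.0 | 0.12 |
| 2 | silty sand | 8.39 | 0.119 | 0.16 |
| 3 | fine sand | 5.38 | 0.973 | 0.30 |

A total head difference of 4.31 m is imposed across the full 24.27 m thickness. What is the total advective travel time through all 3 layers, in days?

With flow normal to the layers, continuity requires the same specific discharge q through every layer.
Σ(b_i/K_i) = 10.5/98.0 + 8.39/0.119 + 5.38/0.973 = 76.14 d.
q = Δh / Σ(b_i/K_i) = 4.31 / 76.14 = 0.05661 m/day.
In each layer the seepage velocity is v_i = q/n_i, so the layer transit time is t_i = b_i·n_i / q:
  layer 1 (karst limestone): t_1 = 10.5 × 0.12 / 0.05661 = 22.26 d
  layer 2 (silty sand): t_2 = 8.39 × 0.16 / 0.05661 = 23.71 d
  layer 3 (fine sand): t_3 = 5.38 × 0.30 / 0.05661 = 28.51 d
Total t = Σ t_i = 74.49 days.

74.5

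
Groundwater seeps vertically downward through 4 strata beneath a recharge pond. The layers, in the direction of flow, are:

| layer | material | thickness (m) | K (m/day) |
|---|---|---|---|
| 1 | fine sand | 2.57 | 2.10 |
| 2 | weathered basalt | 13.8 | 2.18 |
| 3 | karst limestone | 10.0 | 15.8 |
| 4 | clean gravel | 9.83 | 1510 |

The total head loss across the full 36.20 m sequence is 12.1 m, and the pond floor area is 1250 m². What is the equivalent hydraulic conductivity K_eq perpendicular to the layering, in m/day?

4.42

Flow is perpendicular to layering, so the layers act in series and the equivalent K is the thickness-weighted harmonic mean.
Total thickness L = 2.57 + 13.8 + 10.0 + 9.83 = 36.20 m.
Σ(b_i/K_i) = 2.57/2.10 + 13.8/2.18 + 10.0/15.8 + 9.83/1510 = 8.194 d.
K_eq = L / Σ(b_i/K_i) = 36.20 / 8.194 = 4.418 m/day.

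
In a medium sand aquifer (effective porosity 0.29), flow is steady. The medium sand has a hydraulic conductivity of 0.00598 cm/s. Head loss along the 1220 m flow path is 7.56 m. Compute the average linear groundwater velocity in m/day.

Convert K: 0.00598 cm/s × 864 = 5.167 m/day.
Hydraulic gradient i = Δh / L = 7.56 / 1220 = 0.006197.
Darcy flux q = K · i = 5.167 × 0.006197 = 0.03202 m/day.
Seepage velocity v = q / n_e = 0.03202 / 0.29 = 0.1104 m/day.

0.110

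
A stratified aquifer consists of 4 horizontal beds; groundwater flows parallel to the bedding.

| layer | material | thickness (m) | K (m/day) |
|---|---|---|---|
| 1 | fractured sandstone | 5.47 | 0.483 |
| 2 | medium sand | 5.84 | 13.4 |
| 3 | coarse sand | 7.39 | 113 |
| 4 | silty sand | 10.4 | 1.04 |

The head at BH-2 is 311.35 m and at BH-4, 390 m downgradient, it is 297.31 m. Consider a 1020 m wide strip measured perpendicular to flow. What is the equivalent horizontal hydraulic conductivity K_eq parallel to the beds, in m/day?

31.8

Flow is parallel to layering, so each bed carries its own Darcy discharge and the transmissivities add.
Σ(K_i·b_i) = 0.483×5.47 + 13.4×5.84 + 113×7.39 + 1.04×10.4 = 926.8 m²/day.
Total thickness b = 29.10 m, so K_eq = Σ(K_i·b_i)/b = 31.85 m/day.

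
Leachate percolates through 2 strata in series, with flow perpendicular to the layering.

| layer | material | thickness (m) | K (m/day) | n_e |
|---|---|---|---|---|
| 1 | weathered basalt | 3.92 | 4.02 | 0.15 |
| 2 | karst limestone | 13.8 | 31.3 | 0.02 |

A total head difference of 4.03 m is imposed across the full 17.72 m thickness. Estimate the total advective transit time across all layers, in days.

0.304

With flow normal to the layers, continuity requires the same specific discharge q through every layer.
Σ(b_i/K_i) = 3.92/4.02 + 13.8/31.3 = 1.416 d.
q = Δh / Σ(b_i/K_i) = 4.03 / 1.416 = 2.846 m/day.
In each layer the seepage velocity is v_i = q/n_i, so the layer transit time is t_i = b_i·n_i / q:
  layer 1 (weathered basalt): t_1 = 3.92 × 0.15 / 2.846 = 0.2066 d
  layer 2 (karst limestone): t_2 = 13.8 × 0.02 / 2.846 = 0.09698 d
Total t = Σ t_i = 0.3036 days.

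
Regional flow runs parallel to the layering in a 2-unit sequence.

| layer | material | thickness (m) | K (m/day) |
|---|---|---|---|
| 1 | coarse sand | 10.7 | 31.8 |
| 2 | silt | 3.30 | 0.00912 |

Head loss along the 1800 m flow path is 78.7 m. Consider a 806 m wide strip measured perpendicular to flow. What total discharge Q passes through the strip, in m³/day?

Flow is parallel to layering, so each bed carries its own Darcy discharge and the transmissivities add.
Σ(K_i·b_i) = 31.8×10.7 + 0.00912×3.30 = 340.3 m²/day.
Hydraulic gradient i = Δh / L = 78.7 / 1800 = 0.04372.
Q = Σ(K_i·b_i) · W · i = 340.3 × 806 × 0.04372 = 11992 m³/day.

12000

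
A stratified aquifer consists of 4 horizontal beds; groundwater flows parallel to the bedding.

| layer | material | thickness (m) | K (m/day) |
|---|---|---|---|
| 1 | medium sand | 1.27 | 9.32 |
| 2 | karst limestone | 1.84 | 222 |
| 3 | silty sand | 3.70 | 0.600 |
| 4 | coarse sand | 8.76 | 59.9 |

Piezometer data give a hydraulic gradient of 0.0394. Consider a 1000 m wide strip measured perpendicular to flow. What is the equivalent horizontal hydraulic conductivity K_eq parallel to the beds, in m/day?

60.8

Flow is parallel to layering, so each bed carries its own Darcy discharge and the transmissivities add.
Σ(K_i·b_i) = 9.32×1.27 + 222×1.84 + 0.600×3.70 + 59.9×8.76 = 947.3 m²/day.
Total thickness b = 15.57 m, so K_eq = Σ(K_i·b_i)/b = 60.84 m/day.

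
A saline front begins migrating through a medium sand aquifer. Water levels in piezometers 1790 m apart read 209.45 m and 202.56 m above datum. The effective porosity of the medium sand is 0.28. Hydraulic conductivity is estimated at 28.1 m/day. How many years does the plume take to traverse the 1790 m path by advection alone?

Hydraulic gradient i = (209.45 − 202.56) / 1790 = 6.89 / 1790 = 0.003849.
Darcy flux q = K · i = 28.10 × 0.003849 = 0.1082 m/day.
Seepage velocity v = q / n_e = 0.1082 / 0.28 = 0.3863 m/day.
Travel time t = L / v = 1790 / 0.3863 = 4634 days = 12.69 years.

12.7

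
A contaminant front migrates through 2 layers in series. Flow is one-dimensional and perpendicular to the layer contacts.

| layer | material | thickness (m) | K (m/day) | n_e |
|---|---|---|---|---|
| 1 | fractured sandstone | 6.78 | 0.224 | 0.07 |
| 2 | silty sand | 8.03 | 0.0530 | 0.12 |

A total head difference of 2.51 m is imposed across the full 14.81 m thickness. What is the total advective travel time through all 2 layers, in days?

104

With flow normal to the layers, continuity requires the same specific discharge q through every layer.
Σ(b_i/K_i) = 6.78/0.224 + 8.03/0.0530 = 181.8 d.
q = Δh / Σ(b_i/K_i) = 2.51 / 181.8 = 0.01381 m/day.
In each layer the seepage velocity is v_i = q/n_i, so the layer transit time is t_i = b_i·n_i / q:
  layer 1 (fractured sandstone): t_1 = 6.78 × 0.07 / 0.01381 = 34.37 d
  layer 2 (silty sand): t_2 = 8.03 × 0.12 / 0.01381 = 69.79 d
Total t = Σ t_i = 104.2 days.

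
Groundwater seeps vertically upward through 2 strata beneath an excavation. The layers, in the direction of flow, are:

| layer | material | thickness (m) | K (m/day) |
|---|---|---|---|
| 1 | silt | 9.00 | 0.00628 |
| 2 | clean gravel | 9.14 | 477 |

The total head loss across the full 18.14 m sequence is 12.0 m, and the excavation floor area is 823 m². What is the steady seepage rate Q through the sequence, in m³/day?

6.89

Flow is perpendicular to layering, so the layers act in series and the equivalent K is the thickness-weighted harmonic mean.
Total thickness L = 9.00 + 9.14 = 18.14 m.
Σ(b_i/K_i) = 9.00/0.00628 + 9.14/477 = 1433 d.
K_eq = L / Σ(b_i/K_i) = 18.14 / 1433 = 0.01266 m/day.
Q = K_eq · A · (Δh/L) = 0.01266 × 823 × (12.0/18.14) = 6.891 m³/day.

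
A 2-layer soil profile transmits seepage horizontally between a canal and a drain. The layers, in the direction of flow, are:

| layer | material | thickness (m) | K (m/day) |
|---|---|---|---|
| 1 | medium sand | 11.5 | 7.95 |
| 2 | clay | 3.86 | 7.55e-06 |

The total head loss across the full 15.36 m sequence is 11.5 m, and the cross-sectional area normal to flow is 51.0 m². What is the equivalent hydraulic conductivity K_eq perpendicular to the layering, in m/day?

3.00e-05

Flow is perpendicular to layering, so the layers act in series and the equivalent K is the thickness-weighted harmonic mean.
Total thickness L = 11.5 + 3.86 = 15.36 m.
Σ(b_i/K_i) = 11.5/7.95 + 3.86/7.55e-06 = 5.113e+05 d.
K_eq = L / Σ(b_i/K_i) = 15.36 / 5.113e+05 = 3.004e-05 m/day.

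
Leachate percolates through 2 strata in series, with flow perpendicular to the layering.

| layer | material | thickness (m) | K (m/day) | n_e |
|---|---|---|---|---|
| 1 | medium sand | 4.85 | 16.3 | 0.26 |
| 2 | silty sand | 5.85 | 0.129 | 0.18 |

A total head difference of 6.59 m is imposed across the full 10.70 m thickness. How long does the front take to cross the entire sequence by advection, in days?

With flow normal to the layers, continuity requires the same specific discharge q through every layer.
Σ(b_i/K_i) = 4.85/16.3 + 5.85/0.129 = 45.65 d.
q = Δh / Σ(b_i/K_i) = 6.59 / 45.65 = 0.1444 m/day.
In each layer the seepage velocity is v_i = q/n_i, so the layer transit time is t_i = b_i·n_i / q:
  layer 1 (medium sand): t_1 = 4.85 × 0.26 / 0.1444 = 8.734 d
  layer 2 (silty sand): t_2 = 5.85 × 0.18 / 0.1444 = 7.294 d
Total t = Σ t_i = 16.03 days.

16.0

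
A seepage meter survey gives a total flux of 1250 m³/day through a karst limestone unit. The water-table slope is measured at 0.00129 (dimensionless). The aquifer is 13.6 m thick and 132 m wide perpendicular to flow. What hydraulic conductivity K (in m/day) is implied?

540

Cross-sectional area A = 132 × 13.6 = 1795 m².
Hydraulic gradient i = 0.00129.
From Q = K·A·i, K = Q / (A·i) = 1250 / (1795 × 0.001290) = 539.8 m/day.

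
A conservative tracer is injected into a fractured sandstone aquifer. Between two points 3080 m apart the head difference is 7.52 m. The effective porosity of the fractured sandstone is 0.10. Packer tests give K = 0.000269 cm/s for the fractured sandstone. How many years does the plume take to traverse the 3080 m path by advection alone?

Convert K: 0.000269 cm/s × 864 = 0.2324 m/day.
Hydraulic gradient i = Δh / L = 7.52 / 3080 = 0.002442.
Darcy flux q = K · i = 0.2324 × 0.002442 = 0.0005675 m/day.
Seepage velocity v = q / n_e = 0.0005675 / 0.10 = 0.005675 m/day.
Travel time t = L / v = 3080 / 0.005675 = 5.428e+05 days = 1486 years.

1490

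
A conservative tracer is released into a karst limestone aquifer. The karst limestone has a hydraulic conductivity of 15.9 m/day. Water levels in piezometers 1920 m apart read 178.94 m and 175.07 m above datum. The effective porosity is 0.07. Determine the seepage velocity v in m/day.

0.458

Hydraulic gradient i = (178.94 − 175.07) / 1920 = 3.87 / 1920 = 0.002016.
Darcy flux q = K · i = 15.90 × 0.002016 = 0.03205 m/day.
Seepage velocity v = q / n_e = 0.03205 / 0.07 = 0.4578 m/day.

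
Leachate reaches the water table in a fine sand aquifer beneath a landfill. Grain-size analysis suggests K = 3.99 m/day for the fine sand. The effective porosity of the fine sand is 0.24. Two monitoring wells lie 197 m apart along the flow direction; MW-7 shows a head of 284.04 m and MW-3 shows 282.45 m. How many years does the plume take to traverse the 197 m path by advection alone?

Hydraulic gradient i = (284.04 − 282.45) / 197 = 1.59 / 197 = 0.008071.
Darcy flux q = K · i = 3.990 × 0.008071 = 0.03220 m/day.
Seepage velocity v = q / n_e = 0.03220 / 0.24 = 0.1342 m/day.
Travel time t = L / v = 197 / 0.1342 = 1468 days = 4.020 years.

4.02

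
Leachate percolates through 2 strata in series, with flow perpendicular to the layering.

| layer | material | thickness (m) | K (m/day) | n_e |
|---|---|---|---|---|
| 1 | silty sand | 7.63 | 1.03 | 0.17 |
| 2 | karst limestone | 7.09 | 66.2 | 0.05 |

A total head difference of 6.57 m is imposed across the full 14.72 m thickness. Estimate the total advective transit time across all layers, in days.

1.89

With flow normal to the layers, continuity requires the same specific discharge q through every layer.
Σ(b_i/K_i) = 7.63/1.03 + 7.09/66.2 = 7.515 d.
q = Δh / Σ(b_i/K_i) = 6.57 / 7.515 = 0.8743 m/day.
In each layer the seepage velocity is v_i = q/n_i, so the layer transit time is t_i = b_i·n_i / q:
  layer 1 (silty sand): t_1 = 7.63 × 0.17 / 0.8743 = 1.484 d
  layer 2 (karst limestone): t_2 = 7.09 × 0.05 / 0.8743 = 0.4055 d
Total t = Σ t_i = 1.889 days.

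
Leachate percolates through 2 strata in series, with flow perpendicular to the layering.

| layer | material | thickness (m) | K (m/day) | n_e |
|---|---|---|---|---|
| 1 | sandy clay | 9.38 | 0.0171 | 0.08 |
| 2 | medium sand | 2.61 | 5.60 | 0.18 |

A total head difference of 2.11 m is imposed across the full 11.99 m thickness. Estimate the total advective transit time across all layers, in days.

317

With flow normal to the layers, continuity requires the same specific discharge q through every layer.
Σ(b_i/K_i) = 9.38/0.0171 + 2.61/5.60 = 549.0 d.
q = Δh / Σ(b_i/K_i) = 2.11 / 549.0 = 0.003843 m/day.
In each layer the seepage velocity is v_i = q/n_i, so the layer transit time is t_i = b_i·n_i / q:
  layer 1 (sandy clay): t_1 = 9.38 × 0.08 / 0.003843 = 195.2 d
  layer 2 (medium sand): t_2 = 2.61 × 0.18 / 0.003843 = 122.2 d
Total t = Σ t_i = 317.5 days.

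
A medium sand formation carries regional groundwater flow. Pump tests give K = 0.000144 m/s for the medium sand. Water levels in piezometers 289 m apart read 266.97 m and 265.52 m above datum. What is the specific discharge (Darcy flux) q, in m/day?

0.0624

Convert K: 0.000144 m/s × 86400 = 12.44 m/day.
Hydraulic gradient i = (266.97 − 265.52) / 289 = 1.45 / 289 = 0.005017.
Specific discharge q = K · i = 12.44 × 0.005017 = 0.06242 m/day.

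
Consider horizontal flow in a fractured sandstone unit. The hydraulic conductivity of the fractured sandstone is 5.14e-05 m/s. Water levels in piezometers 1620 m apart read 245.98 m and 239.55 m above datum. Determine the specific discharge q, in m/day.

Convert K: 5.14e-05 m/s × 86400 = 4.441 m/day.
Hydraulic gradient i = (245.98 − 239.55) / 1620 = 6.43 / 1620 = 0.003969.
Specific discharge q = K · i = 4.441 × 0.003969 = 0.01763 m/day.

0.0176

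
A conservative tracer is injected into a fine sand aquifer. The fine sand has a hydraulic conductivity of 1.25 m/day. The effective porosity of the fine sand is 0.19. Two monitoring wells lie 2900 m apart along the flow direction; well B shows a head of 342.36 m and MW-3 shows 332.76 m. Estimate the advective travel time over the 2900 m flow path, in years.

Hydraulic gradient i = (342.36 − 332.76) / 2900 = 9.6 / 2900 = 0.003310.
Darcy flux q = K · i = 1.250 × 0.003310 = 0.004138 m/day.
Seepage velocity v = q / n_e = 0.004138 / 0.19 = 0.02178 m/day.
Travel time t = L / v = 2900 / 0.02178 = 1.332e+05 days = 364.6 years.

365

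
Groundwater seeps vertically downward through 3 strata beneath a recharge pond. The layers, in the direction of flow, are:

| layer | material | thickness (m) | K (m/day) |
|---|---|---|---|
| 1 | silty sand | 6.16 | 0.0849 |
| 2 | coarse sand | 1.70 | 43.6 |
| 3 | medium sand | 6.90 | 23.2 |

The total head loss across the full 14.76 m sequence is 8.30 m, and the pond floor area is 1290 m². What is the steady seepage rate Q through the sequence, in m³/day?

147

Flow is perpendicular to layering, so the layers act in series and the equivalent K is the thickness-weighted harmonic mean.
Total thickness L = 6.16 + 1.70 + 6.90 = 14.76 m.
Σ(b_i/K_i) = 6.16/0.0849 + 1.70/43.6 + 6.90/23.2 = 72.89 d.
K_eq = L / Σ(b_i/K_i) = 14.76 / 72.89 = 0.2025 m/day.
Q = K_eq · A · (Δh/L) = 0.2025 × 1290 × (8.30/14.76) = 146.9 m³/day.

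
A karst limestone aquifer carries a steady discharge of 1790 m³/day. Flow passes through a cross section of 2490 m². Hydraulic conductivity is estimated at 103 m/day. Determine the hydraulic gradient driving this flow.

0.00698

From Q = K·A·i, i = Q / (K·A) = 1790 / (103.0 × 2490) = 0.006979.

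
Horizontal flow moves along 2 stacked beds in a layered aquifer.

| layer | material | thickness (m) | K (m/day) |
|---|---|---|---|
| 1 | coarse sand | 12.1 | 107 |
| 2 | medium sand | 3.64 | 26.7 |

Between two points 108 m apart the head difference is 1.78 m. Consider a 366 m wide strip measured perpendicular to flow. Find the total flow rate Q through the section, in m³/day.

8400

Flow is parallel to layering, so each bed carries its own Darcy discharge and the transmissivities add.
Σ(K_i·b_i) = 107×12.1 + 26.7×3.64 = 1392 m²/day.
Hydraulic gradient i = Δh / L = 1.78 / 108 = 0.01648.
Q = Σ(K_i·b_i) · W · i = 1392 × 366 × 0.01648 = 8396 m³/day.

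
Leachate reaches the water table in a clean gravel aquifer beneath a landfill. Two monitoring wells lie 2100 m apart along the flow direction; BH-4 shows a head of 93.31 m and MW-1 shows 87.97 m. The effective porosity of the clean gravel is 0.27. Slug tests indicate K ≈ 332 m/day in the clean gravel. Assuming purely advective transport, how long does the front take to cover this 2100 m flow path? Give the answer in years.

Hydraulic gradient i = (93.31 − 87.97) / 2100 = 5.34 / 2100 = 0.002543.
Darcy flux q = K · i = 332.0 × 0.002543 = 0.8442 m/day.
Seepage velocity v = q / n_e = 0.8442 / 0.27 = 3.127 m/day.
Travel time t = L / v = 2100 / 3.127 = 671.6 days = 1.839 years.

1.84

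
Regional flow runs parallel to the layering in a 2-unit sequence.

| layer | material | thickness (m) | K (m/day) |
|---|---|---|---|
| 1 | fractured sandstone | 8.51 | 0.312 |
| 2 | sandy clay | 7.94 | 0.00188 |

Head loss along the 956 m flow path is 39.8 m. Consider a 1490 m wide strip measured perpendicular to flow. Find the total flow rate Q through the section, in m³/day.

166

Flow is parallel to layering, so each bed carries its own Darcy discharge and the transmissivities add.
Σ(K_i·b_i) = 0.312×8.51 + 0.00188×7.94 = 2.670 m²/day.
Hydraulic gradient i = Δh / L = 39.8 / 956 = 0.04163.
Q = Σ(K_i·b_i) · W · i = 2.670 × 1490 × 0.04163 = 165.6 m³/day.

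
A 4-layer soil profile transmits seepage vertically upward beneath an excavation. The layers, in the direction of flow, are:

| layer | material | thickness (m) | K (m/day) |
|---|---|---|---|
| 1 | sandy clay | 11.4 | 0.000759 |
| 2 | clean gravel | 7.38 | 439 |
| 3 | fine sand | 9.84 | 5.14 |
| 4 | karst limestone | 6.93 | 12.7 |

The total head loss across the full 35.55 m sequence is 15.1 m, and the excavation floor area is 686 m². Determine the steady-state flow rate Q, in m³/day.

Flow is perpendicular to layering, so the layers act in series and the equivalent K is the thickness-weighted harmonic mean.
Total thickness L = 11.4 + 7.38 + 9.84 + 6.93 = 35.55 m.
Σ(b_i/K_i) = 11.4/0.000759 + 7.38/439 + 9.84/5.14 + 6.93/12.7 = 15022 d.
K_eq = L / Σ(b_i/K_i) = 35.55 / 15022 = 0.002366 m/day.
Q = K_eq · A · (Δh/L) = 0.002366 × 686 × (15.1/35.55) = 0.6896 m³/day.

0.690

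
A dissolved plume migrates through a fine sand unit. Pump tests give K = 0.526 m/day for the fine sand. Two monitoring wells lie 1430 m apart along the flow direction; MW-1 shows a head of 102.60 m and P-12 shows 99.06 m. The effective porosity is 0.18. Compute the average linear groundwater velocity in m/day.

Hydraulic gradient i = (102.60 − 99.06) / 1430 = 3.54 / 1430 = 0.002476.
Darcy flux q = K · i = 0.5260 × 0.002476 = 0.001302 m/day.
Seepage velocity v = q / n_e = 0.001302 / 0.18 = 0.007234 m/day.

0.00723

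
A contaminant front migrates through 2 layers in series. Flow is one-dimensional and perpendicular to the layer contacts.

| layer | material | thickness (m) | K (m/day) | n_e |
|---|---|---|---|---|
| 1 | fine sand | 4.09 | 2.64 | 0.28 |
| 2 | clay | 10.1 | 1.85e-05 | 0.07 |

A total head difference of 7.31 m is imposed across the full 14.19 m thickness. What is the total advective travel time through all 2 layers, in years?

379

With flow normal to the layers, continuity requires the same specific discharge q through every layer.
Σ(b_i/K_i) = 4.09/2.64 + 10.1/1.85e-05 = 5.459e+05 d.
q = Δh / Σ(b_i/K_i) = 7.31 / 5.459e+05 = 1.339e-05 m/day.
In each layer the seepage velocity is v_i = q/n_i, so the layer transit time is t_i = b_i·n_i / q:
  layer 1 (fine sand): t_1 = 4.09 × 0.28 / 1.339e-05 = 85529 d
  layer 2 (clay): t_2 = 10.1 × 0.07 / 1.339e-05 = 52802 d
Total t = Σ t_i = 1.383e+05 days = 378.7 years.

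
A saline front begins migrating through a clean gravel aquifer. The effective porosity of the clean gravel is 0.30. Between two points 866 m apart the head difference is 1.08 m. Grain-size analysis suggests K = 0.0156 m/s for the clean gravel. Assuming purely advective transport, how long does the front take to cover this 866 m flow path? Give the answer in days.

Convert K: 0.0156 m/s × 86400 = 1348 m/day.
Hydraulic gradient i = Δh / L = 1.08 / 866 = 0.001247.
Darcy flux q = K · i = 1348 × 0.001247 = 1.681 m/day.
Seepage velocity v = q / n_e = 1.681 / 0.30 = 5.603 m/day.
Travel time t = L / v = 866 / 5.603 = 154.6 days.

155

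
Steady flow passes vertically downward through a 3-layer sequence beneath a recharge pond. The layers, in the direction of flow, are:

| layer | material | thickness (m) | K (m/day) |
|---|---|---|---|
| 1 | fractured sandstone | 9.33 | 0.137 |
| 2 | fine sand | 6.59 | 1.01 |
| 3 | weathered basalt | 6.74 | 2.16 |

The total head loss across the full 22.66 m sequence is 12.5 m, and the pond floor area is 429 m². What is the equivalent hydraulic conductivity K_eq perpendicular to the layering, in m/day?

0.291

Flow is perpendicular to layering, so the layers act in series and the equivalent K is the thickness-weighted harmonic mean.
Total thickness L = 9.33 + 6.59 + 6.74 = 22.66 m.
Σ(b_i/K_i) = 9.33/0.137 + 6.59/1.01 + 6.74/2.16 = 77.75 d.
K_eq = L / Σ(b_i/K_i) = 22.66 / 77.75 = 0.2915 m/day.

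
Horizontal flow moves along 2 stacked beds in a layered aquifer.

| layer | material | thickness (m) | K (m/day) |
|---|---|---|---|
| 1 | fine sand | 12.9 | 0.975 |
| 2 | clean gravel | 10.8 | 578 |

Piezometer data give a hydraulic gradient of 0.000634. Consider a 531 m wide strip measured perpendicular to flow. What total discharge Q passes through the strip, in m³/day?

Flow is parallel to layering, so each bed carries its own Darcy discharge and the transmissivities add.
Σ(K_i·b_i) = 0.975×12.9 + 578×10.8 = 6255 m²/day.
Hydraulic gradient i = 0.000634.
Q = Σ(K_i·b_i) · W · i = 6255 × 531 × 0.0006340 = 2106 m³/day.

2110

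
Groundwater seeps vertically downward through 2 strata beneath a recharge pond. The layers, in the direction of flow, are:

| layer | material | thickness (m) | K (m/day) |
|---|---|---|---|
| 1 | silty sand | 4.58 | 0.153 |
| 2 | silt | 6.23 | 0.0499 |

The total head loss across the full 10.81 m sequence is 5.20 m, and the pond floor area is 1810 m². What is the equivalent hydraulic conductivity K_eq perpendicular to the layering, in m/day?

Flow is perpendicular to layering, so the layers act in series and the equivalent K is the thickness-weighted harmonic mean.
Total thickness L = 4.58 + 6.23 = 10.81 m.
Σ(b_i/K_i) = 4.58/0.153 + 6.23/0.0499 = 154.8 d.
K_eq = L / Σ(b_i/K_i) = 10.81 / 154.8 = 0.06984 m/day.

0.0698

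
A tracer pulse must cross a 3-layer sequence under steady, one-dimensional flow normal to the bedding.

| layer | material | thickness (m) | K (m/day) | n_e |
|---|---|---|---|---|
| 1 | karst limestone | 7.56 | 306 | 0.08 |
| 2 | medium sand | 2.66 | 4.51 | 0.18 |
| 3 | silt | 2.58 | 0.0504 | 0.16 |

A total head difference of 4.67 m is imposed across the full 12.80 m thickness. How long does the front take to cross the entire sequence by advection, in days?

With flow normal to the layers, continuity requires the same specific discharge q through every layer.
Σ(b_i/K_i) = 7.56/306 + 2.66/4.51 + 2.58/0.0504 = 51.80 d.
q = Δh / Σ(b_i/K_i) = 4.67 / 51.80 = 0.09015 m/day.
In each layer the seepage velocity is v_i = q/n_i, so the layer transit time is t_i = b_i·n_i / q:
  layer 1 (karst limestone): t_1 = 7.56 × 0.08 / 0.09015 = 6.709 d
  layer 2 (medium sand): t_2 = 2.66 × 0.18 / 0.09015 = 5.311 d
  layer 3 (silt): t_3 = 2.58 × 0.16 / 0.09015 = 4.579 d
Total t = Σ t_i = 16.60 days.

16.6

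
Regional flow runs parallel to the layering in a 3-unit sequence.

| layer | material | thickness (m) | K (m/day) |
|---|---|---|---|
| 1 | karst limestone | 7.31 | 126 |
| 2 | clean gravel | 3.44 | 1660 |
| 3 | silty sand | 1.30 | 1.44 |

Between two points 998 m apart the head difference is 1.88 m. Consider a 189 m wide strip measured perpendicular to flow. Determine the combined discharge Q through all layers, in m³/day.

Flow is parallel to layering, so each bed carries its own Darcy discharge and the transmissivities add.
Σ(K_i·b_i) = 126×7.31 + 1660×3.44 + 1.44×1.30 = 6633 m²/day.
Hydraulic gradient i = Δh / L = 1.88 / 998 = 0.001884.
Q = Σ(K_i·b_i) · W · i = 6633 × 189 × 0.001884 = 2362 m³/day.

2360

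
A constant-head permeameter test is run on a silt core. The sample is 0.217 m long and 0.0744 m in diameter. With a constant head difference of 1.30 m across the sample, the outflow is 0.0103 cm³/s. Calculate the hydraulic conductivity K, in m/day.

0.0342

Cross-sectional area A = π·(d/2)² = π × (0.0744/2)² = 0.004347 m².
Convert discharge: 0.0103 cm³/s = 1.030e-08 m³/s.
Darcy's law rearranged: K = Q·L / (A·Δh) = 1.030e-08 × 0.217 / (0.004347 × 1.30) = 3.955e-07 m/s = 0.03417 m/day.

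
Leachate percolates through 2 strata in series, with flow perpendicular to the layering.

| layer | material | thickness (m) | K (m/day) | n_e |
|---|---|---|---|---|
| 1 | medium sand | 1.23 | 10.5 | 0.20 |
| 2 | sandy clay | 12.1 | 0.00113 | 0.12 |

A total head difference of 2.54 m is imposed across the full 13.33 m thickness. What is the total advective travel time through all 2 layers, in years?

With flow normal to the layers, continuity requires the same specific discharge q through every layer.
Σ(b_i/K_i) = 1.23/10.5 + 12.1/0.00113 = 10708 d.
q = Δh / Σ(b_i/K_i) = 2.54 / 10708 = 0.0002372 m/day.
In each layer the seepage velocity is v_i = q/n_i, so the layer transit time is t_i = b_i·n_i / q:
  layer 1 (medium sand): t_1 = 1.23 × 0.20 / 0.0002372 = 1037 d
  layer 2 (sandy clay): t_2 = 12.1 × 0.12 / 0.0002372 = 6121 d
Total t = Σ t_i = 7158 days = 19.60 years.

19.6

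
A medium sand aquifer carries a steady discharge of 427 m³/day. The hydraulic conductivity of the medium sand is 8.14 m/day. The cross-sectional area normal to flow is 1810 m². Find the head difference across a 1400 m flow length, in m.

40.6

From Q = K·A·i, i = Q / (K·A) = 427 / (8.140 × 1810) = 0.02898.
Head loss Δh = i · L = 0.02898 × 1400 = 40.57 m.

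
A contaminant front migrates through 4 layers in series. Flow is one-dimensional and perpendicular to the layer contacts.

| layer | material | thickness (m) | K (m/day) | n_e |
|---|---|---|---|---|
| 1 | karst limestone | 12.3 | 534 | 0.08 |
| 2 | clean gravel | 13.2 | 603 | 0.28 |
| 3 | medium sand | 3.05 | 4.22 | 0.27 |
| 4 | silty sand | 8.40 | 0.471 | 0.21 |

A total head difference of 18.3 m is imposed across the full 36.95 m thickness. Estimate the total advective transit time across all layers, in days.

With flow normal to the layers, continuity requires the same specific discharge q through every layer.
Σ(b_i/K_i) = 12.3/534 + 13.2/603 + 3.05/4.22 + 8.40/0.471 = 18.60 d.
q = Δh / Σ(b_i/K_i) = 18.3 / 18.60 = 0.9838 m/day.
In each layer the seepage velocity is v_i = q/n_i, so the layer transit time is t_i = b_i·n_i / q:
  layer 1 (karst limestone): t_1 = 12.3 × 0.08 / 0.9838 = 1.000 d
  layer 2 (clean gravel): t_2 = 13.2 × 0.28 / 0.9838 = 3.757 d
  layer 3 (medium sand): t_3 = 3.05 × 0.27 / 0.9838 = 0.8371 d
  layer 4 (silty sand): t_4 = 8.40 × 0.21 / 0.9838 = 1.793 d
Total t = Σ t_i = 7.387 days.

7.39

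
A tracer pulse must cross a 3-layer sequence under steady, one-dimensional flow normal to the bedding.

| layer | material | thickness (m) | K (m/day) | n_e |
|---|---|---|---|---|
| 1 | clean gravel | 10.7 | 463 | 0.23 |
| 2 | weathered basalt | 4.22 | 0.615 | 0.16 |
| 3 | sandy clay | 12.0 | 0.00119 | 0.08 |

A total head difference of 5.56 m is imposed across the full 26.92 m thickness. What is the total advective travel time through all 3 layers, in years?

20.4

With flow normal to the layers, continuity requires the same specific discharge q through every layer.
Σ(b_i/K_i) = 10.7/463 + 4.22/0.615 + 12.0/0.00119 = 10091 d.
q = Δh / Σ(b_i/K_i) = 5.56 / 10091 = 0.0005510 m/day.
In each layer the seepage velocity is v_i = q/n_i, so the layer transit time is t_i = b_i·n_i / q:
  layer 1 (clean gravel): t_1 = 10.7 × 0.23 / 0.0005510 = 4467 d
  layer 2 (weathered basalt): t_2 = 4.22 × 0.16 / 0.0005510 = 1225 d
  layer 3 (sandy clay): t_3 = 12.0 × 0.08 / 0.0005510 = 1742 d
Total t = Σ t_i = 7434 days = 20.35 years.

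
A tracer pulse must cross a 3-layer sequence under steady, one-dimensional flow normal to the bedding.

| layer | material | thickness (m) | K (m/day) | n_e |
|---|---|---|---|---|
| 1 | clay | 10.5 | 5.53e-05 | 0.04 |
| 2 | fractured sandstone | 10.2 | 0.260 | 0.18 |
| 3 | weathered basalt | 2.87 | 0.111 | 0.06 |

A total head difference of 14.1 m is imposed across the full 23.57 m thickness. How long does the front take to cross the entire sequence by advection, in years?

With flow normal to the layers, continuity requires the same specific discharge q through every layer.
Σ(b_i/K_i) = 10.5/5.53e-05 + 10.2/0.260 + 2.87/0.111 = 1.899e+05 d.
q = Δh / Σ(b_i/K_i) = 14.1 / 1.899e+05 = 7.423e-05 m/day.
In each layer the seepage velocity is v_i = q/n_i, so the layer transit time is t_i = b_i·n_i / q:
  layer 1 (clay): t_1 = 10.5 × 0.04 / 7.423e-05 = 5658 d
  layer 2 (fractured sandstone): t_2 = 10.2 × 0.18 / 7.423e-05 = 24732 d
  layer 3 (weathered basalt): t_3 = 2.87 × 0.06 / 7.423e-05 = 2320 d
Total t = Σ t_i = 32710 days = 89.55 years.

89.6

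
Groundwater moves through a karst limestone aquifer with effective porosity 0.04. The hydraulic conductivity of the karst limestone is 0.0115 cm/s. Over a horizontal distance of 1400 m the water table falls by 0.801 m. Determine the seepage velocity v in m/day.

Convert K: 0.0115 cm/s × 864 = 9.936 m/day.
Hydraulic gradient i = Δh / L = 0.801 / 1400 = 0.0005721.
Darcy flux q = K · i = 9.936 × 0.0005721 = 0.005685 m/day.
Seepage velocity v = q / n_e = 0.005685 / 0.04 = 0.1421 m/day.

0.142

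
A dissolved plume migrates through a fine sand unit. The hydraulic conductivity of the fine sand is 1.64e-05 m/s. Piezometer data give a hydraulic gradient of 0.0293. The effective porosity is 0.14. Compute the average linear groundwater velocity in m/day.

0.297

Convert K: 1.64e-05 m/s × 86400 = 1.417 m/day.
Hydraulic gradient i = 0.0293.
Darcy flux q = K · i = 1.417 × 0.02930 = 0.04152 m/day.
Seepage velocity v = q / n_e = 0.04152 / 0.14 = 0.2965 m/day.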